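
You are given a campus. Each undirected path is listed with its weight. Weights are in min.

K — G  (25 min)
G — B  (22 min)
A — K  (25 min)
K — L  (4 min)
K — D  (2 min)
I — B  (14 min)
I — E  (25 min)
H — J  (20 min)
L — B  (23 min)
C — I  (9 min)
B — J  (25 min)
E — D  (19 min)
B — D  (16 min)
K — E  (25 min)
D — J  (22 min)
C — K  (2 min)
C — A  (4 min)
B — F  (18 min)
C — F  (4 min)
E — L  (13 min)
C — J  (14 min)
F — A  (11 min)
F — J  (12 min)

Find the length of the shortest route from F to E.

Shortest distances from F:
F: 0
C: 4  (via F)
K: 6  (via C)
A: 8  (via C)
D: 8  (via K)
L: 10  (via K)
J: 12  (via F)
I: 13  (via C)
B: 18  (via F)
E: 23  (via L)
Shortest route: F → C → K → L → E = 23 min.

23 min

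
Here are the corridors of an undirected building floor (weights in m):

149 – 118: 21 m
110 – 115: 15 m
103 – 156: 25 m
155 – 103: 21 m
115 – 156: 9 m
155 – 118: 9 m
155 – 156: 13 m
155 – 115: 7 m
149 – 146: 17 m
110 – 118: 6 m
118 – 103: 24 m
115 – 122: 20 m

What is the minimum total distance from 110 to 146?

Enumerating some paths:
110 → 118 → 149 → 146: 6+21+17 = 44
110 → 115 → 156 → 155 → 118 → 149 → 146: 15+9+13+9+21+17 = 84
110 → 115 → 155 → 118 → 149 → 146: 15+7+9+21+17 = 69
The minimum is 44 m via 110 → 118 → 149 → 146.

44 m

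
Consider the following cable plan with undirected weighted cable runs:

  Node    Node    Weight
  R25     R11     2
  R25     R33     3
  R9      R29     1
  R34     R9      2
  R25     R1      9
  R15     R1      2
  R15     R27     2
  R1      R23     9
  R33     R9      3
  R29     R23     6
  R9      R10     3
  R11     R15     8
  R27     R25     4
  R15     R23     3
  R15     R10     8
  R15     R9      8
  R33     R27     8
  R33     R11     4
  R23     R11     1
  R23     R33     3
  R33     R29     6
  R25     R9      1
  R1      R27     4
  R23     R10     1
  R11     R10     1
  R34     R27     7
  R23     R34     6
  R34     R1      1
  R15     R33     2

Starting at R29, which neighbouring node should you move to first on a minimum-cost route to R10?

Compare a few routes:
R29 → R9 → R25 → R11 → R10: 1+1+2+1 = 5
R29 → R9 → R10: 1+3 = 4
Cheapest is R29 → R9 → R10 at 4.
So from R29 the first move is to R9.

R9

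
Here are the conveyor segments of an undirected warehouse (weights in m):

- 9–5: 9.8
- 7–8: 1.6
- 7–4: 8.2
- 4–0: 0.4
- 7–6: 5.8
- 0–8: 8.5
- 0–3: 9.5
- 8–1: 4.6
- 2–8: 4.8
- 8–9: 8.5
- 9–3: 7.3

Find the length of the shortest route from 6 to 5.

Enumerating some paths:
6 → 7 → 4 → 0 → 3 → 9 → 5: 5.8+8.2+0.4+9.5+7.3+9.8 = 41
6 → 7 → 8 → 9 → 5: 5.8+1.6+8.5+9.8 = 25.7
The minimum is 25.7 m via 6 → 7 → 8 → 9 → 5.

25.7 m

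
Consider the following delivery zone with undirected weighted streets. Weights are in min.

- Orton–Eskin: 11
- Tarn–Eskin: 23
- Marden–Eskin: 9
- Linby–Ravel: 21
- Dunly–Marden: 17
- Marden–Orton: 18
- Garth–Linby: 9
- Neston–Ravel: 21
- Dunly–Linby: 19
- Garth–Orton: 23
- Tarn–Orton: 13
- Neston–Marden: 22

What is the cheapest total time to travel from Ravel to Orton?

Running Dijkstra from Ravel:
Ravel: 0
Neston: 21  (via Ravel)
Linby: 21  (via Ravel)
Garth: 30  (via Linby)
Dunly: 40  (via Linby)
Marden: 43  (via Neston)
Eskin: 52  (via Marden)
Orton: 53  (via Garth)
Shortest route: Ravel–Linby–Garth–Orton = 53 min.

53 min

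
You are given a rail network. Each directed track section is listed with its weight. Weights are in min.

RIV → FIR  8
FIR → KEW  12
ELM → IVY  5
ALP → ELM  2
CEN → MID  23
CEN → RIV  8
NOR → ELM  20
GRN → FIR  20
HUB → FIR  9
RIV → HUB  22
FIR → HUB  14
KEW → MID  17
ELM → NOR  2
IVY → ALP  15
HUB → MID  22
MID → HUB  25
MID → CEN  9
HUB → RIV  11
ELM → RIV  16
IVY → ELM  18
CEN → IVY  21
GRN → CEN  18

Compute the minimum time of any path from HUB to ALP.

67 min

Settle nodes by increasing distance from HUB:
HUB: 0
FIR: 9  (via HUB)
RIV: 11  (via HUB)
KEW: 21  (via FIR)
MID: 22  (via HUB)
CEN: 31  (via MID)
IVY: 52  (via CEN)
ALP: 67  (via IVY)
Shortest route: HUB → MID → CEN → IVY → ALP = 67 min.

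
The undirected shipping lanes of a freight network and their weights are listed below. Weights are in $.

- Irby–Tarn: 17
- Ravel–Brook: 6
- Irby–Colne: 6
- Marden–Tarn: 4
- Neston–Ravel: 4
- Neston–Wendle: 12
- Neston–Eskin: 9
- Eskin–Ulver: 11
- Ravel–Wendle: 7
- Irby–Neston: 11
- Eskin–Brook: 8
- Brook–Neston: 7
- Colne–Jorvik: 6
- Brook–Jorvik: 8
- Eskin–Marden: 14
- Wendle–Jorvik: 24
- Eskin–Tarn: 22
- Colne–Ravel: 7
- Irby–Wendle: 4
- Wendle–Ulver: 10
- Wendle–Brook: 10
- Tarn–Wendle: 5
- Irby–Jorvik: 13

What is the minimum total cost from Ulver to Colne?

$20

Compare a few routes:
Ulver → Eskin → Neston → Ravel → Colne: 11+9+4+7 = 31
Ulver → Wendle → Irby → Colne: 10+4+6 = 20
Ulver → Eskin → Brook → Ravel → Colne: 11+8+6+7 = 32
Ulver → Wendle → Ravel → Colne: 10+7+7 = 24
The minimum is $20 via Ulver → Wendle → Irby → Colne.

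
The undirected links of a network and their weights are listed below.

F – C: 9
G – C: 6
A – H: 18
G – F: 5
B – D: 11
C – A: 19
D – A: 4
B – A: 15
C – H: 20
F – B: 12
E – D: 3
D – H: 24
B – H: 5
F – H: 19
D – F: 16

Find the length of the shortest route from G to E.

Compare a few routes:
G - C - A - D - E: 6+19+4+3 = 32
G - F - B - D - E: 5+12+11+3 = 31
G - F - D - E: 5+16+3 = 24
The minimum is 24 via G - F - D - E.

24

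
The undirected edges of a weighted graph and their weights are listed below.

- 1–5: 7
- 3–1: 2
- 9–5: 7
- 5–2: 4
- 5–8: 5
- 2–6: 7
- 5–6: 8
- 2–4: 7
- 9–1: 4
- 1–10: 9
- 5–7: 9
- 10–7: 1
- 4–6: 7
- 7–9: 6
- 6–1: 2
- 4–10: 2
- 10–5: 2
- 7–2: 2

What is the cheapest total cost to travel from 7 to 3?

12

Shortest distances from 7:
7: 0
10: 1  (via 7)
2: 2  (via 7)
4: 3  (via 10)
5: 3  (via 10)
9: 6  (via 7)
8: 8  (via 5)
6: 9  (via 2)
1: 10  (via 10)
3: 12  (via 1)
Shortest route: 7 → 10 → 1 → 3 = 12.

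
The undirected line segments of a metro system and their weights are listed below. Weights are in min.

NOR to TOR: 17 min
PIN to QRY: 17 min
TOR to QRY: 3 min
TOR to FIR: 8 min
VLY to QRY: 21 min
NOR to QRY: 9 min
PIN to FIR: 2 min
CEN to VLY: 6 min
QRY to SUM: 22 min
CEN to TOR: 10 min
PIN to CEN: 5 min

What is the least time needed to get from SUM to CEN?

35 min

Enumerating some paths:
SUM–QRY–VLY–CEN: 22+21+6 = 49
SUM–QRY–TOR–CEN: 22+3+10 = 35
SUM–QRY–TOR–FIR–PIN–CEN: 22+3+8+2+5 = 40
SUM–QRY–PIN–CEN: 22+17+5 = 44
Cheapest is SUM–QRY–TOR–CEN at 35 min.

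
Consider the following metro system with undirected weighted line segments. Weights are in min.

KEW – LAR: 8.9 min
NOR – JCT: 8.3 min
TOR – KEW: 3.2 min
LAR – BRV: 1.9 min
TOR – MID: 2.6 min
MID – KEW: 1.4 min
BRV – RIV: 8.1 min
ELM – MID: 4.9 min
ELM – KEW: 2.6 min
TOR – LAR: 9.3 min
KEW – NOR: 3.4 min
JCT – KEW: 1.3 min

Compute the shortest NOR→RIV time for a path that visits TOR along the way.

Shortest NOR→TOR: NOR → KEW → TOR = 6.6
Shortest TOR→RIV: TOR → LAR → BRV → RIV = 19.3
Total via TOR: 6.6 + 19.3 = 25.9 min.

25.9 min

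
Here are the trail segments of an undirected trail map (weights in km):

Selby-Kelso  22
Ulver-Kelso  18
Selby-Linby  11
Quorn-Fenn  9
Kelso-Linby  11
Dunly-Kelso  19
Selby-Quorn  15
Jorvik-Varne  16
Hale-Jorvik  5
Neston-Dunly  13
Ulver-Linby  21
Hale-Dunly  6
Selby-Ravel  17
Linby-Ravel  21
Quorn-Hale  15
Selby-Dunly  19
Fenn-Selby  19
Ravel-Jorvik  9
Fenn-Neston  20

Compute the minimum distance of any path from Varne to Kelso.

46 km

Running Dijkstra from Varne:
Varne: 0
Jorvik: 16  (via Varne)
Hale: 21  (via Jorvik)
Ravel: 25  (via Jorvik)
Dunly: 27  (via Hale)
Quorn: 36  (via Hale)
Neston: 40  (via Dunly)
Selby: 42  (via Ravel)
Fenn: 45  (via Quorn)
Linby: 46  (via Ravel)
Kelso: 46  (via Dunly)
Shortest route: Varne → Jorvik → Hale → Dunly → Kelso = 46 km.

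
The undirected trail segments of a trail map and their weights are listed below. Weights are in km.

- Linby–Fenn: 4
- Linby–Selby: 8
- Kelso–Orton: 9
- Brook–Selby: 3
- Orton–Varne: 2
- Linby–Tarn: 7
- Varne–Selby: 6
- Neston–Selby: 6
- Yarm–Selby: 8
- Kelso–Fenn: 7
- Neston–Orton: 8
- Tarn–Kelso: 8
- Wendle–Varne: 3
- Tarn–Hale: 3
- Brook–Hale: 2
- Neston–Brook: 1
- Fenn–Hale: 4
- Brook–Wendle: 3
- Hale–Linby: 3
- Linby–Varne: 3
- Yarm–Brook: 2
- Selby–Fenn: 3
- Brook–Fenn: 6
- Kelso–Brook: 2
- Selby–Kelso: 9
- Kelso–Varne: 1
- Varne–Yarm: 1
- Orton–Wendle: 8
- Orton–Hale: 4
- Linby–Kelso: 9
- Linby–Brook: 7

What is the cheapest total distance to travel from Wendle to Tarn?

Candidate routes:
Wendle–Brook–Hale–Tarn: 3+2+3 = 8
Wendle–Varne–Yarm–Brook–Hale–Tarn: 3+1+2+2+3 = 11
Wendle–Varne–Kelso–Tarn: 3+1+8 = 12
Wendle–Varne–Kelso–Brook–Hale–Tarn: 3+1+2+2+3 = 11
The minimum is 8 km via Wendle–Brook–Hale–Tarn.

8 km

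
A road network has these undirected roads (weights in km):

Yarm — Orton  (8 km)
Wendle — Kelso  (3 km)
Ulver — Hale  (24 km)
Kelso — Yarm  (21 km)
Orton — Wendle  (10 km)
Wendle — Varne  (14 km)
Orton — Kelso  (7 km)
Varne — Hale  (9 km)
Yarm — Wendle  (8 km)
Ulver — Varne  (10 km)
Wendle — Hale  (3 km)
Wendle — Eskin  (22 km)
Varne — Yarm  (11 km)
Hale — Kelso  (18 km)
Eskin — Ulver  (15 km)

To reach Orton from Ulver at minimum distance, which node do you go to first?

Enumerating some paths:
Ulver → Varne → Yarm → Orton: 10+11+8 = 29
Ulver → Varne → Hale → Wendle → Kelso → Orton: 10+9+3+3+7 = 32
Cheapest is Ulver → Varne → Yarm → Orton at 29 km.
So from Ulver the first move is to Varne.

Varne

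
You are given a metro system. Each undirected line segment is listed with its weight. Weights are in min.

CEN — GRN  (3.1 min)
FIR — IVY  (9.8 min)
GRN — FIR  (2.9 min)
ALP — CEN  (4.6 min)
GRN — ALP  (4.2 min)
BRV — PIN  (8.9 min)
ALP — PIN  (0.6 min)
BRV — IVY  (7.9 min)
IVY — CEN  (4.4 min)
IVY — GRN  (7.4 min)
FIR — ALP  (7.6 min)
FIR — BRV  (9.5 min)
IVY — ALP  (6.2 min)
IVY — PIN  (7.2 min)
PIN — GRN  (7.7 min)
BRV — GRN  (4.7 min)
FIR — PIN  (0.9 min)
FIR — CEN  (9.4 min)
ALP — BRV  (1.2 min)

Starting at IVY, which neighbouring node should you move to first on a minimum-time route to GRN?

Candidate routes:
IVY → GRN: 7.4 = 7.4
IVY → CEN → GRN: 4.4+3.1 = 7.5
The minimum is 7.4 min via IVY → GRN.
So from IVY the first move is to GRN.

GRN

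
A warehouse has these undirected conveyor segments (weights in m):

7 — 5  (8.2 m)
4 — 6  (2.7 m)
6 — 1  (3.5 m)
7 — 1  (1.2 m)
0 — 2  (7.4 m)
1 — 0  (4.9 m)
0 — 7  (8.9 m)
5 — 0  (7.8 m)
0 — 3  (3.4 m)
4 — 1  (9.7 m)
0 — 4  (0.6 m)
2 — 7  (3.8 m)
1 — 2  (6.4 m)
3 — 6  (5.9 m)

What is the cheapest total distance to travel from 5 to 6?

11.1 m

Running Dijkstra from 5:
5: 0
0: 7.8  (via 5)
7: 8.2  (via 5)
4: 8.4  (via 0)
1: 9.4  (via 7)
6: 11.1  (via 4)
Shortest route: 5–0–4–6 = 11.1 m.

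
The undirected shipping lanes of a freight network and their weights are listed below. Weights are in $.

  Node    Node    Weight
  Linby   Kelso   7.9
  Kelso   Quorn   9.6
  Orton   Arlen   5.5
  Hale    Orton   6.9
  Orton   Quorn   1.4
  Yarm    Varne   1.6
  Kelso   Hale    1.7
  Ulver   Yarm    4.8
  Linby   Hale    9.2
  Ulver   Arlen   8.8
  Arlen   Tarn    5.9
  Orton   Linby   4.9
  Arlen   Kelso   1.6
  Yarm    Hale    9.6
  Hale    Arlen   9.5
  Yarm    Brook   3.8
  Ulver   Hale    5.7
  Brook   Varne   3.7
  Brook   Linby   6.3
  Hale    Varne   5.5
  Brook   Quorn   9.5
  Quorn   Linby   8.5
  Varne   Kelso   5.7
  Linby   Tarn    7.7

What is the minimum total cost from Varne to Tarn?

$13.2

Shortest distances from Varne:
Varne: 0
Yarm: 1.6  (via Varne)
Brook: 3.7  (via Varne)
Hale: 5.5  (via Varne)
Kelso: 5.7  (via Varne)
Ulver: 6.4  (via Yarm)
Arlen: 7.3  (via Kelso)
Linby: 10  (via Brook)
Orton: 12.4  (via Hale)
Tarn: 13.2  (via Arlen)
Shortest route: Varne–Kelso–Arlen–Tarn = $13.2.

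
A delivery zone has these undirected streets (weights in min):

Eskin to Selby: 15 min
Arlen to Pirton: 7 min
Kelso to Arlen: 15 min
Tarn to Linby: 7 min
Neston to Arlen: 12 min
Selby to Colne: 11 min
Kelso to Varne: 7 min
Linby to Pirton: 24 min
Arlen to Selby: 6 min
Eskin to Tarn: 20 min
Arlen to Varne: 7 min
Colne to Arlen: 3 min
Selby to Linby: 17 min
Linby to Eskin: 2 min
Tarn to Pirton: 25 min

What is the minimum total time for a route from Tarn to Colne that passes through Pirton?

Best Tarn to Pirton: Tarn–Pirton costing 25
Shortest Pirton→Colne: Pirton–Arlen–Colne = 10
Total via Pirton: 25 + 10 = 35 min.

35 min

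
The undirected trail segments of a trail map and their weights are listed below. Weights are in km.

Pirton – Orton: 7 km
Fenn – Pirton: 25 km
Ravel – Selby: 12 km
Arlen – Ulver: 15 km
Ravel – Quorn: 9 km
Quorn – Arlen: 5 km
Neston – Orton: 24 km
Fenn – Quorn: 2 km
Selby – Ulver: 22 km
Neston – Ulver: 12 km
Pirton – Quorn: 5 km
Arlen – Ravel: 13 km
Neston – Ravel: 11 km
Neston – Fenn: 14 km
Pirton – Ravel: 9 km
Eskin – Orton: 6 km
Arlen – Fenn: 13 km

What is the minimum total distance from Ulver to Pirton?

Shortest distances from Ulver:
Ulver: 0
Neston: 12  (via Ulver)
Arlen: 15  (via Ulver)
Quorn: 20  (via Arlen)
Fenn: 22  (via Quorn)
Selby: 22  (via Ulver)
Ravel: 23  (via Neston)
Pirton: 25  (via Quorn)
Shortest route: Ulver → Arlen → Quorn → Pirton = 25 km.

25 km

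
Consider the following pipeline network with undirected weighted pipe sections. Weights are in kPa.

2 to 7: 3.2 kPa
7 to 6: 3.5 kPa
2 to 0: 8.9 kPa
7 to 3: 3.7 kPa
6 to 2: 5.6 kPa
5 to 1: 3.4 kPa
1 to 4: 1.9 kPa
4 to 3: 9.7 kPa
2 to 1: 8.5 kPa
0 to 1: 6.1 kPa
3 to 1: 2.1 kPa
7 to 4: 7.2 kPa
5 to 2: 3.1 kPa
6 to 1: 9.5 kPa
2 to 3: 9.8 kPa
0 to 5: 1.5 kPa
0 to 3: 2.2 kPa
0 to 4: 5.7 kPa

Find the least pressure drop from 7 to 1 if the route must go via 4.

9.1 kPa

Shortest 7→4: 7–4 = 7.2
Best 4 to 1: 4–1 costing 1.9
Total via 4: 7.2 + 1.9 = 9.1 kPa.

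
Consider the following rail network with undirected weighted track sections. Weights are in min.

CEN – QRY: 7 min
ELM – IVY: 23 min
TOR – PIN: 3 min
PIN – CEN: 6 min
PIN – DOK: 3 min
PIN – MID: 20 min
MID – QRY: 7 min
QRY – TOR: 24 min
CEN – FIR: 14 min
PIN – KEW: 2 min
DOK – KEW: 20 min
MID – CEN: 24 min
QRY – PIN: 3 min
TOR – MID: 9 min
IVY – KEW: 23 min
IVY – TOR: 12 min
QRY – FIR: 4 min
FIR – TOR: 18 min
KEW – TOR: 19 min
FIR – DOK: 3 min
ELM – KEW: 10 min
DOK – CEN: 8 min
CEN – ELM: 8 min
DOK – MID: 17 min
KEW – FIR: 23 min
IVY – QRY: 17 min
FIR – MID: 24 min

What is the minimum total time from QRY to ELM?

Candidate routes:
QRY–PIN–KEW–ELM: 3+2+10 = 15
QRY–PIN–CEN–ELM: 3+6+8 = 17
Cheapest is QRY–PIN–KEW–ELM at 15 min.

15 min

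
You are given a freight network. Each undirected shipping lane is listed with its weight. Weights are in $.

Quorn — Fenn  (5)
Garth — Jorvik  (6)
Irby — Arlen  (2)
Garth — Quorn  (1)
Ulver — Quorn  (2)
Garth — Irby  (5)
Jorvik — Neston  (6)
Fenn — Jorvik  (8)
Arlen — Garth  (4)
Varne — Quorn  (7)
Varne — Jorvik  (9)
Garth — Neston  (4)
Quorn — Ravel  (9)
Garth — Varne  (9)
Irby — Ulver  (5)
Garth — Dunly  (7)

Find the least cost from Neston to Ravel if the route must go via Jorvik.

$22

Best Neston to Jorvik: Neston → Jorvik costing 6
Shortest Jorvik→Ravel: Jorvik → Garth → Quorn → Ravel = 16
Total via Jorvik: 6 + 16 = $22.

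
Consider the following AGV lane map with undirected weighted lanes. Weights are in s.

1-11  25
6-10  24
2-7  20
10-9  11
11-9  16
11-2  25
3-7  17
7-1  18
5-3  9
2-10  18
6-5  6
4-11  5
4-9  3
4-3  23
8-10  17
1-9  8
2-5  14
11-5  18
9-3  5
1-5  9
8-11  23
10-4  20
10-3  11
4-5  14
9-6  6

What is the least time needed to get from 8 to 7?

Running Dijkstra from 8:
8: 0
10: 17  (via 8)
11: 23  (via 8)
3: 28  (via 10)
4: 28  (via 11)
9: 28  (via 10)
6: 34  (via 9)
2: 35  (via 10)
1: 36  (via 9)
5: 37  (via 3)
7: 45  (via 3)
Shortest route: 8–10–3–7 = 45 s.

45 s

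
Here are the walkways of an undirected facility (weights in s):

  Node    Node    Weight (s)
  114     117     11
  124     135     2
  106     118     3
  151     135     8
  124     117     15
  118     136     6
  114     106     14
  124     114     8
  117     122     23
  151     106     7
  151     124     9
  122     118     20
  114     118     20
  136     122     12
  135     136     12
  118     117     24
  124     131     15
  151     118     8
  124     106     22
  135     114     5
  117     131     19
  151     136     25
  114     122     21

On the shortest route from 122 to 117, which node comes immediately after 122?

117

Enumerating some paths:
122 → 117: 23 = 23
122 → 136 → 135 → 114 → 117: 12+12+5+11 = 40
122 → 114 → 117: 21+11 = 32
Cheapest is 122 → 117 at 23 s.
So from 122 the first move is to 117.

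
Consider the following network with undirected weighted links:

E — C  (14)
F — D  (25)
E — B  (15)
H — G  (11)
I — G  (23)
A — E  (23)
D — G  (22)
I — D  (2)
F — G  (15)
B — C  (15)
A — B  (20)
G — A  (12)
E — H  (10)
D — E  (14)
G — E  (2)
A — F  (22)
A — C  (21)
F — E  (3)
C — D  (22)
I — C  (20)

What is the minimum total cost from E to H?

10

Candidate routes:
E → G → H: 2+11 = 13
E → H: 10 = 10
Cheapest is E → H at 10.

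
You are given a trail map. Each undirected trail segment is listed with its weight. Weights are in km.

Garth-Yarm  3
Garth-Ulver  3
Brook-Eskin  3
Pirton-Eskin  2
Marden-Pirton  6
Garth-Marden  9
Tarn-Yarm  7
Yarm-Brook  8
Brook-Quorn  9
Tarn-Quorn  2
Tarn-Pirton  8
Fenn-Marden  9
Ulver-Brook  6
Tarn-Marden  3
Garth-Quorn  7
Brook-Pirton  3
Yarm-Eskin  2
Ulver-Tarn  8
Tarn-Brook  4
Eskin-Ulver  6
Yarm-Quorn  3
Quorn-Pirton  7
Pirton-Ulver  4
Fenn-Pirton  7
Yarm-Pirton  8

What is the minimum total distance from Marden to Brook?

Compare a few routes:
Marden - Pirton - Eskin - Brook: 6+2+3 = 11
Marden - Pirton - Brook: 6+3 = 9
Marden - Tarn - Brook: 3+4 = 7
The minimum is 7 km via Marden - Tarn - Brook.

7 km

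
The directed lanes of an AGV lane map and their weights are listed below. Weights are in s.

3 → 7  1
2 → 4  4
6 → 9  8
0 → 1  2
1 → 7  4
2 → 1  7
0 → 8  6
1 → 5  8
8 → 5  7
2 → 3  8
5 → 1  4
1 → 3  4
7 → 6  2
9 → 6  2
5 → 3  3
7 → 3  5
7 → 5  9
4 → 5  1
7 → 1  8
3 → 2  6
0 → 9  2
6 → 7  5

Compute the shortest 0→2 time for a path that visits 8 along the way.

Shortest 0→8: 0–8 = 6
Best 8 to 2: 8–5–3–2 costing 16
Total via 8: 6 + 16 = 22 s.

22 s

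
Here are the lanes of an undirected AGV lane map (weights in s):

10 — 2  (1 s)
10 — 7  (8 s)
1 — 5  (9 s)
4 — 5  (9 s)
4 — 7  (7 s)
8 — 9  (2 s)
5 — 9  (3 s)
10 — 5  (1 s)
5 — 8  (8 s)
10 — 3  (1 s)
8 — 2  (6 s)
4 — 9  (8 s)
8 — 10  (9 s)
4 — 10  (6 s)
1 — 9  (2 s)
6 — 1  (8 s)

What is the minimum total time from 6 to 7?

22 s

Enumerating some paths:
6–1–9–5–10–7: 8+2+3+1+8 = 22
6–1–5–10–7: 8+9+1+8 = 26
6–1–9–4–7: 8+2+8+7 = 25
6–1–9–8–2–10–7: 8+2+2+6+1+8 = 27
The minimum is 22 s via 6–1–9–5–10–7.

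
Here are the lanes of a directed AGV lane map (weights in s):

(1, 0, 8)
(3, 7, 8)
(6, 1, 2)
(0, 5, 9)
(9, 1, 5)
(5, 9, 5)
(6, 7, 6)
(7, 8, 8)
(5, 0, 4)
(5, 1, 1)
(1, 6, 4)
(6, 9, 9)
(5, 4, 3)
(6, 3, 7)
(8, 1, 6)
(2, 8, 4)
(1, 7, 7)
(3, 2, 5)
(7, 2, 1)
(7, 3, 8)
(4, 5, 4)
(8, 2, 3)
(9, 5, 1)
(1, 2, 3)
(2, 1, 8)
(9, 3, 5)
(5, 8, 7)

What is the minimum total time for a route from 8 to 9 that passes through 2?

24 s

Shortest 8→2: 8 → 2 = 3
Shortest 2→9: 2 → 1 → 6 → 9 = 21
Total via 2: 3 + 21 = 24 s.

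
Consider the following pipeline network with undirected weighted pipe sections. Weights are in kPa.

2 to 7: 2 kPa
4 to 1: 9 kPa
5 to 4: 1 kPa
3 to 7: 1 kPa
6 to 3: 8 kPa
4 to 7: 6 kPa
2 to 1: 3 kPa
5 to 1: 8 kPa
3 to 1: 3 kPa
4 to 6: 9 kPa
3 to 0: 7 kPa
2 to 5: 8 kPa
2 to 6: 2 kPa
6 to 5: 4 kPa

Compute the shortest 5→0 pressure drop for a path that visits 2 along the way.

16 kPa

Best 5 to 2: 5–6–2 costing 6
Best 2 to 0: 2–7–3–0 costing 10
Total via 2: 6 + 10 = 16 kPa.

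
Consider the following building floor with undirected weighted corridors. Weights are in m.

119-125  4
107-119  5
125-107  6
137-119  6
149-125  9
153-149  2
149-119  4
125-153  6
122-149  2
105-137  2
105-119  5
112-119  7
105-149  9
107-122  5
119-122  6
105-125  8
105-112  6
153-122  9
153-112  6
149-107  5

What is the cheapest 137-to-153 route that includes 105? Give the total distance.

13 m

Shortest 137→105: 137–105 = 2
Shortest 105→153: 105–149–153 = 11
Total via 105: 2 + 11 = 13 m.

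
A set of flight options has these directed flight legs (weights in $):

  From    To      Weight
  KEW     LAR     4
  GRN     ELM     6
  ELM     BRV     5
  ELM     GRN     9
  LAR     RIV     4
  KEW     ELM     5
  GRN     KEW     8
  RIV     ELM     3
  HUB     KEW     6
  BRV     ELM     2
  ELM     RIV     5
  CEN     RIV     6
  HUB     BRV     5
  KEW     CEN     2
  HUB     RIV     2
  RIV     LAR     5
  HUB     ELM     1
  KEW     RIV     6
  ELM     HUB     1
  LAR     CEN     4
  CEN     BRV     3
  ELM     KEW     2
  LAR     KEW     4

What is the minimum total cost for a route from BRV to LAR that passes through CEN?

$17

Best BRV to CEN: BRV–ELM–KEW–CEN costing 6
Best CEN to LAR: CEN–RIV–LAR costing 11
Total via CEN: 6 + 11 = $17.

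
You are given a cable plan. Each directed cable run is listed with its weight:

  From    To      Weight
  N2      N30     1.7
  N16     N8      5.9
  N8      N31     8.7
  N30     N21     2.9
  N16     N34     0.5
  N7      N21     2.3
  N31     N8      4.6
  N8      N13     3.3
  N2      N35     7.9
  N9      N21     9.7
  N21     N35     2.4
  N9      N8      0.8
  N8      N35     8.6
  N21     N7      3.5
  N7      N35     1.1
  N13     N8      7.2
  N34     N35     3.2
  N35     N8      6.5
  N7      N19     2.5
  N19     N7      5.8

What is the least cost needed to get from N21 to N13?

Running Dijkstra from N21:
N21: 0
N35: 2.4  (via N21)
N7: 3.5  (via N21)
N19: 6  (via N7)
N8: 8.9  (via N35)
N13: 12.2  (via N8)
Shortest route: N21–N35–N8–N13 = 12.2.

12.2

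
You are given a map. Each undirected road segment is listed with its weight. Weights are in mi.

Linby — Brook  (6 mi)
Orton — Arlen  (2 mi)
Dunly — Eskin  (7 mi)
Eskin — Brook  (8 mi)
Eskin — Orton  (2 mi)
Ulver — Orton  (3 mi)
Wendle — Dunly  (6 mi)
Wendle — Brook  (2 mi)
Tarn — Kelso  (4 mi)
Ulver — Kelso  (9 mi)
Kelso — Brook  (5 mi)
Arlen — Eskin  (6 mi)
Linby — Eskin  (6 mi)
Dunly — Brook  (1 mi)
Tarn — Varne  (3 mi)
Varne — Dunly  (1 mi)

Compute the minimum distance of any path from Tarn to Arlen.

15 mi

Running Dijkstra from Tarn:
Tarn: 0
Varne: 3  (via Tarn)
Dunly: 4  (via Varne)
Kelso: 4  (via Tarn)
Brook: 5  (via Dunly)
Wendle: 7  (via Brook)
Linby: 11  (via Brook)
Eskin: 11  (via Dunly)
Orton: 13  (via Eskin)
Ulver: 13  (via Kelso)
Arlen: 15  (via Orton)
Shortest route: Tarn → Varne → Dunly → Eskin → Orton → Arlen = 15 mi.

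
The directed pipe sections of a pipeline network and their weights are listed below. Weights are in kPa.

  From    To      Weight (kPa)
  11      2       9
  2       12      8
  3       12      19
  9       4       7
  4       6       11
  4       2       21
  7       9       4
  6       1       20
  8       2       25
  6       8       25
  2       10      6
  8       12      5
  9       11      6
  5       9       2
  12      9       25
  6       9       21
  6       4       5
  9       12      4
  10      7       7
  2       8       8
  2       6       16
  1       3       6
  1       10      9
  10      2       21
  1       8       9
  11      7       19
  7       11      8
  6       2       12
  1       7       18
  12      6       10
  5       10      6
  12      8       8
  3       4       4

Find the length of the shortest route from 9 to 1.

Compare a few routes:
9–12–6–1: 4+10+20 = 34
9–4–6–1: 7+11+20 = 38
9–11–2–6–1: 6+9+16+20 = 51
The minimum is 34 kPa via 9–12–6–1.

34 kPa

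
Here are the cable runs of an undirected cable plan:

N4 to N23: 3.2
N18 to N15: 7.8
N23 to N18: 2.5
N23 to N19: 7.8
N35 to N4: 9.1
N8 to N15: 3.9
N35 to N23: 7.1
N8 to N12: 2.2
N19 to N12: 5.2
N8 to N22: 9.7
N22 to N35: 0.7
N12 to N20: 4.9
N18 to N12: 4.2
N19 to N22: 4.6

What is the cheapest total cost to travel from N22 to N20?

Settle nodes by increasing distance from N22:
N22: 0
N35: 0.7  (via N22)
N19: 4.6  (via N22)
N23: 7.8  (via N35)
N8: 9.7  (via N22)
N12: 9.8  (via N19)
N4: 9.8  (via N35)
N18: 10.3  (via N23)
N15: 13.6  (via N8)
N20: 14.7  (via N12)
Shortest route: N22–N19–N12–N20 = 14.7.

14.7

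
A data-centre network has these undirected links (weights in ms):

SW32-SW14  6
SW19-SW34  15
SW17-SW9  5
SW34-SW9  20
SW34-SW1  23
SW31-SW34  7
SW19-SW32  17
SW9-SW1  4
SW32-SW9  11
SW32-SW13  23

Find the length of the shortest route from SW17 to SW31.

32 ms

Settle nodes by increasing distance from SW17:
SW17: 0
SW9: 5  (via SW17)
SW1: 9  (via SW9)
SW32: 16  (via SW9)
SW14: 22  (via SW32)
SW34: 25  (via SW9)
SW31: 32  (via SW34)
Shortest route: SW17 → SW9 → SW34 → SW31 = 32 ms.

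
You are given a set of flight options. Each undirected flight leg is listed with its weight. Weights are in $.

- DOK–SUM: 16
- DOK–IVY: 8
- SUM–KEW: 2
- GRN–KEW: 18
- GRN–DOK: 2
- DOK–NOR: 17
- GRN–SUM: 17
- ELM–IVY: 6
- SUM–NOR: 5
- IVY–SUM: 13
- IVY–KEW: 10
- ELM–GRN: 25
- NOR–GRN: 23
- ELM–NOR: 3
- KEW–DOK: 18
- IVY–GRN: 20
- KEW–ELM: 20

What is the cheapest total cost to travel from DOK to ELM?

Compare a few routes:
DOK–IVY–ELM: 8+6 = 14
DOK–GRN–ELM: 2+25 = 27
DOK–SUM–NOR–ELM: 16+5+3 = 24
DOK–NOR–ELM: 17+3 = 20
The minimum is $14 via DOK–IVY–ELM.

$14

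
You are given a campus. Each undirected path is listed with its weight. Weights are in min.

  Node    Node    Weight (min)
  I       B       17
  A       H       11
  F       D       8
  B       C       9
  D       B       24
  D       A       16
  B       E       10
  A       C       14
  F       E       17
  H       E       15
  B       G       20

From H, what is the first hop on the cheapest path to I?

Candidate routes:
H - A - C - B - I: 11+14+9+17 = 51
H - A - D - B - I: 11+16+24+17 = 68
H - E - B - I: 15+10+17 = 42
Cheapest is H - E - B - I at 42 min.
So from H the first move is to E.

E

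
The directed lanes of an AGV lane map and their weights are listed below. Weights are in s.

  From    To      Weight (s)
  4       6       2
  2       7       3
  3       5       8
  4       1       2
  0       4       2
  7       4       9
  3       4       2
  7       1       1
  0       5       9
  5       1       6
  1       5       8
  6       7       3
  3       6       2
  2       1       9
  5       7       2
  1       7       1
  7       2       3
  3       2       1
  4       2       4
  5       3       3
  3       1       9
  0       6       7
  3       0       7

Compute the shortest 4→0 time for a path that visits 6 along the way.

24 s

Best 4 to 6: 4–6 costing 2
Shortest 6→0: 6–7–1–5–3–0 = 22
Total via 6: 2 + 22 = 24 s.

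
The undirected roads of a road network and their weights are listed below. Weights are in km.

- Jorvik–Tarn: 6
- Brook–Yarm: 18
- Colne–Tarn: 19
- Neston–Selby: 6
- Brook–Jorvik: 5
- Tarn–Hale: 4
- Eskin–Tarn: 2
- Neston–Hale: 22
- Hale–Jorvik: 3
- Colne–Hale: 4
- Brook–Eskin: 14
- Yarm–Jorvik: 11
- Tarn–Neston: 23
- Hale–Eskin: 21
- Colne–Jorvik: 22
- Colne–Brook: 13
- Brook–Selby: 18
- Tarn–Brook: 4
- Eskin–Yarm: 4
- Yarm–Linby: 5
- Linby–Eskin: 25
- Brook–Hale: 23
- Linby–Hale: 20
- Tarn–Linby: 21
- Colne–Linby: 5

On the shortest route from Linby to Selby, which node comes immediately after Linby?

Candidate routes:
Linby - Yarm - Eskin - Tarn - Brook - Selby: 5+4+2+4+18 = 33
Linby - Colne - Hale - Tarn - Brook - Selby: 5+4+4+4+18 = 35
The minimum is 33 km via Linby - Yarm - Eskin - Tarn - Brook - Selby.
So from Linby the first move is to Yarm.

Yarm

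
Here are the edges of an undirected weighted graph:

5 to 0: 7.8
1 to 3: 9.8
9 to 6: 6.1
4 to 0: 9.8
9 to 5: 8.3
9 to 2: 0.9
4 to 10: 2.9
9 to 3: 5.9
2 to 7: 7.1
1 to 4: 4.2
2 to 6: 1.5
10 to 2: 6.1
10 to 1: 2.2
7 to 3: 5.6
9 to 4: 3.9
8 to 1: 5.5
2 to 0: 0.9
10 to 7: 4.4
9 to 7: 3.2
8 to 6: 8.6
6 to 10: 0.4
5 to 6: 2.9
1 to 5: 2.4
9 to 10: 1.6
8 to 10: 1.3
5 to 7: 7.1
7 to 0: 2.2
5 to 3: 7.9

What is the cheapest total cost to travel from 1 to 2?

Settle nodes by increasing distance from 1:
1: 0
10: 2.2  (via 1)
5: 2.4  (via 1)
6: 2.6  (via 10)
8: 3.5  (via 10)
9: 3.8  (via 10)
2: 4.1  (via 6)
Shortest route: 1 → 10 → 6 → 2 = 4.1.

4.1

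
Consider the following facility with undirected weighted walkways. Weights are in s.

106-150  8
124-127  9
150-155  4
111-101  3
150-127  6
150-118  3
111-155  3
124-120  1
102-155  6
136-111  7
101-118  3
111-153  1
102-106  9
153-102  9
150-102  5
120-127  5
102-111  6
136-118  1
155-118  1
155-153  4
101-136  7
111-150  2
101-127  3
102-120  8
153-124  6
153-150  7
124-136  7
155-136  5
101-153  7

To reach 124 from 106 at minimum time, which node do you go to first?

150

Compare a few routes:
106 → 102 → 120 → 124: 9+8+1 = 18
106 → 150 → 111 → 153 → 124: 8+2+1+6 = 17
Cheapest is 106 → 150 → 111 → 153 → 124 at 17 s.
So from 106 the first move is to 150.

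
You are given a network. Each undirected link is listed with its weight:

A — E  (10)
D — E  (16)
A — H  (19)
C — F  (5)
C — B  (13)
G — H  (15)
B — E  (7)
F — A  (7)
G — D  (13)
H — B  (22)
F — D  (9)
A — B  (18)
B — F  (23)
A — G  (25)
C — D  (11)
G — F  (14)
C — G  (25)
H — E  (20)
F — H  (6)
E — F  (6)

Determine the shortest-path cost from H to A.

Enumerating some paths:
H - A: 19 = 19
H - F - A: 6+7 = 13
The minimum is 13 via H - F - A.

13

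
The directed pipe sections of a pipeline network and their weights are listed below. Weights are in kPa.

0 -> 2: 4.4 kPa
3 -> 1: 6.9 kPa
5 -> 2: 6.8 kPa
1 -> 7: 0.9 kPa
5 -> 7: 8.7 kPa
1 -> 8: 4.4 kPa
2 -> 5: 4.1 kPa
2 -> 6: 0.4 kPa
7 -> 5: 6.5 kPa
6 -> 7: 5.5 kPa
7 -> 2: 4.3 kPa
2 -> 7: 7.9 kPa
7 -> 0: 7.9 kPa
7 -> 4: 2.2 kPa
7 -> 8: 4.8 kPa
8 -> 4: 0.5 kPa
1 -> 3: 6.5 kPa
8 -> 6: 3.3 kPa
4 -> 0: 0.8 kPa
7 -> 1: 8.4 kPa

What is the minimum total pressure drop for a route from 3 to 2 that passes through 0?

Shortest 3→0: 3 → 1 → 7 → 4 → 0 = 10.8
Best 0 to 2: 0 → 2 costing 4.4
Total via 0: 10.8 + 4.4 = 15.2 kPa.

15.2 kPa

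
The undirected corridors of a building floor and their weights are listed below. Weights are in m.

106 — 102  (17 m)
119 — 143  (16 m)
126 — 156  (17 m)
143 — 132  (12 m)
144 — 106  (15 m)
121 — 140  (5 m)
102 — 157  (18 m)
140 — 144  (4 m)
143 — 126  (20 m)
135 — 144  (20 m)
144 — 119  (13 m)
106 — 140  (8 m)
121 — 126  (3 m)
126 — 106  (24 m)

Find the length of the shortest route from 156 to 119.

42 m

Compare a few routes:
156 → 126 → 143 → 119: 17+20+16 = 53
156 → 126 → 121 → 140 → 144 → 119: 17+3+5+4+13 = 42
156 → 126 → 121 → 140 → 106 → 144 → 119: 17+3+5+8+15+13 = 61
The minimum is 42 m via 156 → 126 → 121 → 140 → 144 → 119.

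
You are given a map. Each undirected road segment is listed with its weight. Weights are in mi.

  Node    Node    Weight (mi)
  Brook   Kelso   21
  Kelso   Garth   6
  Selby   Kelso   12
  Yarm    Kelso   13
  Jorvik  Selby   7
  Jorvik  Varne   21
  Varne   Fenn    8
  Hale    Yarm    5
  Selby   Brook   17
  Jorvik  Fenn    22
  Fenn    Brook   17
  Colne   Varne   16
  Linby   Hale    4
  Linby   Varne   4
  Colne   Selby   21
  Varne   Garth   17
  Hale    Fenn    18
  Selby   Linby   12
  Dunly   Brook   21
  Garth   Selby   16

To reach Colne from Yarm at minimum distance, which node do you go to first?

Hale

Candidate routes:
Yarm–Hale–Linby–Selby–Colne: 5+4+12+21 = 42
Yarm–Kelso–Selby–Colne: 13+12+21 = 46
Yarm–Hale–Linby–Varne–Colne: 5+4+4+16 = 29
Cheapest is Yarm–Hale–Linby–Varne–Colne at 29 mi.
So from Yarm the first move is to Hale.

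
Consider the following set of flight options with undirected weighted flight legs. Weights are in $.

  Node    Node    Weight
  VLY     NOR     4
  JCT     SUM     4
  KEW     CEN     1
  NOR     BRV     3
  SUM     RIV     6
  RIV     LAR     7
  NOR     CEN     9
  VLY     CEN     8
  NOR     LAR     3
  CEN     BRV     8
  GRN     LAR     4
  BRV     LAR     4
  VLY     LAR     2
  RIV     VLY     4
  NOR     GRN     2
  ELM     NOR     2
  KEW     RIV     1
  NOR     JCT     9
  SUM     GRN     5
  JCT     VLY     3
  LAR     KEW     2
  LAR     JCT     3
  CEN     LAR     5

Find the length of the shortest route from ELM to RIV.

$8

Running Dijkstra from ELM:
ELM: 0
NOR: 2  (via ELM)
GRN: 4  (via NOR)
LAR: 5  (via NOR)
BRV: 5  (via NOR)
VLY: 6  (via NOR)
KEW: 7  (via LAR)
RIV: 8  (via KEW)
Shortest route: ELM → NOR → LAR → KEW → RIV = $8.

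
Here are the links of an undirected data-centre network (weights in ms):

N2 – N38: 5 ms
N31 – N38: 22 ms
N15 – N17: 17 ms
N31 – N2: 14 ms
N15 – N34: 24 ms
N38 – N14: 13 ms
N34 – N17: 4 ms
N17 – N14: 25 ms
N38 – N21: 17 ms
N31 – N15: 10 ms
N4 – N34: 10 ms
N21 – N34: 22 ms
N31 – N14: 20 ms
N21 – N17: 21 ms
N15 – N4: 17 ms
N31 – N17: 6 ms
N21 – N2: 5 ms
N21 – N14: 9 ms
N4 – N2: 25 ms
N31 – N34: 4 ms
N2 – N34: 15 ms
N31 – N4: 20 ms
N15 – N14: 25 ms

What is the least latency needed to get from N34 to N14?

Candidate routes:
N34 - N31 - N14: 4+20 = 24
N34 - N17 - N14: 4+25 = 29
N34 - N2 - N21 - N14: 15+5+9 = 29
The minimum is 24 ms via N34 - N31 - N14.

24 ms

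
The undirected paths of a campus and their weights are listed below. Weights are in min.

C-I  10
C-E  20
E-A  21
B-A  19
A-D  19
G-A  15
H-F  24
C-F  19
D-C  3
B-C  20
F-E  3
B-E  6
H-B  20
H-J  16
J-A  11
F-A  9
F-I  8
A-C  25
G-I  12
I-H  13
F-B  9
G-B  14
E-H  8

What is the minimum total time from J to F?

Compare a few routes:
J - H - E - F: 16+8+3 = 27
J - A - F: 11+9 = 20
Cheapest is J - A - F at 20 min.

20 min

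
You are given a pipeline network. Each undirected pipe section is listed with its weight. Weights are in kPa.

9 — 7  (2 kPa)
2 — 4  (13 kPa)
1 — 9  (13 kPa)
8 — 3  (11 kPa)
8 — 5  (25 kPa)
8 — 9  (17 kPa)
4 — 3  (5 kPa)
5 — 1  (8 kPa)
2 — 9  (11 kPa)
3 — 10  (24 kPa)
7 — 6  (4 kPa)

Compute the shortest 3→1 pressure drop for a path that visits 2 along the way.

42 kPa

Best 3 to 2: 3 → 4 → 2 costing 18
Shortest 2→1: 2 → 9 → 1 = 24
Total via 2: 18 + 24 = 42 kPa.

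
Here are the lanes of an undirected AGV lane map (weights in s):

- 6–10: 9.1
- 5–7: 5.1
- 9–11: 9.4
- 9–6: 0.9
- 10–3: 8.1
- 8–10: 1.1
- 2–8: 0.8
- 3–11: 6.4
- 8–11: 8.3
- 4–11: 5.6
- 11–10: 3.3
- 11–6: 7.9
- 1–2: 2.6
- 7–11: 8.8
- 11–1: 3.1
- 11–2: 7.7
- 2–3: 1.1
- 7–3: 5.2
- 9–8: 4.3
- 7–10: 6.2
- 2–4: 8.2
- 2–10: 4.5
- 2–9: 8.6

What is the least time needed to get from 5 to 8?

Running Dijkstra from 5:
5: 0
7: 5.1  (via 5)
3: 10.3  (via 7)
10: 11.3  (via 7)
2: 11.4  (via 3)
8: 12.2  (via 2)
Shortest route: 5 → 7 → 3 → 2 → 8 = 12.2 s.

12.2 s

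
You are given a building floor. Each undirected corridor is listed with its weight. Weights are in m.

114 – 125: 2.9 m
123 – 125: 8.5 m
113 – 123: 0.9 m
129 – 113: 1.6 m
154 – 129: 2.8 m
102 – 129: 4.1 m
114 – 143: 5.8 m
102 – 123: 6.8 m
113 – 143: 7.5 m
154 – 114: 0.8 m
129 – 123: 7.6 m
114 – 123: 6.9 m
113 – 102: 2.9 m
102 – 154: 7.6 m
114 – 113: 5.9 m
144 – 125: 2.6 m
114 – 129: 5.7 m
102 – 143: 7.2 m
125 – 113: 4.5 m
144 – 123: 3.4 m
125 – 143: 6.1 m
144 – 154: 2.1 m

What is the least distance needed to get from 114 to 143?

5.8 m

Candidate routes:
114 - 154 - 144 - 125 - 143: 0.8+2.1+2.6+6.1 = 11.6
114 - 125 - 143: 2.9+6.1 = 9
114 - 154 - 129 - 113 - 143: 0.8+2.8+1.6+7.5 = 12.7
114 - 143: 5.8 = 5.8
The minimum is 5.8 m via 114 - 143.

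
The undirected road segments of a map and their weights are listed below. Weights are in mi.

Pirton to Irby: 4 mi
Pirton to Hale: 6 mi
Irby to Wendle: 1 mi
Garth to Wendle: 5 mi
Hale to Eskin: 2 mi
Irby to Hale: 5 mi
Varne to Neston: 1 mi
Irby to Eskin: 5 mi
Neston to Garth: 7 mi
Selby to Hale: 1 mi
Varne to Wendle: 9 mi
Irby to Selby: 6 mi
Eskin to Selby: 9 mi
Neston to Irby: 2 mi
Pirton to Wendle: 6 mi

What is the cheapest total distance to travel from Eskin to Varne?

8 mi

Running Dijkstra from Eskin:
Eskin: 0
Hale: 2  (via Eskin)
Selby: 3  (via Hale)
Irby: 5  (via Eskin)
Wendle: 6  (via Irby)
Neston: 7  (via Irby)
Pirton: 8  (via Hale)
Varne: 8  (via Neston)
Shortest route: Eskin → Irby → Neston → Varne = 8 mi.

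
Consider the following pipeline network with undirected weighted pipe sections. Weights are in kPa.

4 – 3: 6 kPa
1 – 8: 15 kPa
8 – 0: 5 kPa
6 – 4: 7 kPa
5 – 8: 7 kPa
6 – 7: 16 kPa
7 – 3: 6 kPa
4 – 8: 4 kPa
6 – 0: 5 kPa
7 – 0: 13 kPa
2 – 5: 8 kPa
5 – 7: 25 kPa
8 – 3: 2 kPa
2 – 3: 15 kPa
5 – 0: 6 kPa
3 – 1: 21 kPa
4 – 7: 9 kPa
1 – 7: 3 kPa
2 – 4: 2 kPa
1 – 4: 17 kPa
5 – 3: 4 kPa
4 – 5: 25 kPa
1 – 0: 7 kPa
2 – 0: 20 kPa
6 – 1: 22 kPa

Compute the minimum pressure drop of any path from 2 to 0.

Enumerating some paths:
2–4–6–0: 2+7+5 = 14
2–5–0: 8+6 = 14
2–4–8–0: 2+4+5 = 11
The minimum is 11 kPa via 2–4–8–0.

11 kPa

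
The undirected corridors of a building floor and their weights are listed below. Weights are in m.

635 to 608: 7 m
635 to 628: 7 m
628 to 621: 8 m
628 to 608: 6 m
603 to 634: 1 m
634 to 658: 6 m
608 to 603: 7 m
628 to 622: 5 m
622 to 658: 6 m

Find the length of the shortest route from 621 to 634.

22 m

Candidate routes:
621 → 628 → 608 → 603 → 634: 8+6+7+1 = 22
621 → 628 → 622 → 658 → 634: 8+5+6+6 = 25
621 → 628 → 635 → 608 → 603 → 634: 8+7+7+7+1 = 30
Cheapest is 621 → 628 → 608 → 603 → 634 at 22 m.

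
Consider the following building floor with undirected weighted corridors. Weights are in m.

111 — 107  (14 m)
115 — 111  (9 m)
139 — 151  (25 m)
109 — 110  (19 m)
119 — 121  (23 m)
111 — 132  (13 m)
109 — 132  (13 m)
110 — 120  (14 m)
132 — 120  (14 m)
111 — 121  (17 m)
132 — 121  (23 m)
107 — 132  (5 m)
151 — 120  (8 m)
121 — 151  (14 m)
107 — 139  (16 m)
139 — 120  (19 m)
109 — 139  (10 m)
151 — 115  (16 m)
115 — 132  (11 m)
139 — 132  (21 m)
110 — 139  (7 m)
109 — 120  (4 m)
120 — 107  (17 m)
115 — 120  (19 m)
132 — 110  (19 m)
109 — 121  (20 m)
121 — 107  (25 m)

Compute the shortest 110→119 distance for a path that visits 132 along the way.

65 m

Shortest 110→132: 110 → 132 = 19
Best 132 to 119: 132 → 121 → 119 costing 46
Total via 132: 19 + 46 = 65 m.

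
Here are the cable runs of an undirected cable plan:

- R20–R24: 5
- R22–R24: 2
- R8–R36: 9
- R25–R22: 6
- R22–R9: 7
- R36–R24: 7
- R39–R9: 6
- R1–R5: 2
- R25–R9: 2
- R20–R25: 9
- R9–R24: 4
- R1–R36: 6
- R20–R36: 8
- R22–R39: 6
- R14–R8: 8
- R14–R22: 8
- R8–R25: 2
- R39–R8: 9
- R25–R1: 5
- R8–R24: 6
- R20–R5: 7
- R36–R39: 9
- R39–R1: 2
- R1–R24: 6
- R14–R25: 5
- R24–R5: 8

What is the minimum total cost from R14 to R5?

12

Candidate routes:
R14 → R25 → R9 → R39 → R1 → R5: 5+2+6+2+2 = 17
R14 → R25 → R1 → R5: 5+5+2 = 12
Cheapest is R14 → R25 → R1 → R5 at 12.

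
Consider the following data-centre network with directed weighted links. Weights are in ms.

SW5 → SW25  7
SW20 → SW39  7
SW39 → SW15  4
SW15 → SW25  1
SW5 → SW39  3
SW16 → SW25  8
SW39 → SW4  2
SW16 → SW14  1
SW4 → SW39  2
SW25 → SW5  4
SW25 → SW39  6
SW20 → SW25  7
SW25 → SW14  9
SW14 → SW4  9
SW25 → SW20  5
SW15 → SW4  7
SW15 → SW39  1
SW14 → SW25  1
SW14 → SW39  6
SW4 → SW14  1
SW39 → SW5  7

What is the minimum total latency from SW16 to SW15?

Settle nodes by increasing distance from SW16:
SW16: 0
SW14: 1  (via SW16)
SW25: 2  (via SW14)
SW5: 6  (via SW25)
SW39: 7  (via SW14)
SW20: 7  (via SW25)
SW4: 9  (via SW39)
SW15: 11  (via SW39)
Shortest route: SW16–SW14–SW39–SW15 = 11 ms.

11 ms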